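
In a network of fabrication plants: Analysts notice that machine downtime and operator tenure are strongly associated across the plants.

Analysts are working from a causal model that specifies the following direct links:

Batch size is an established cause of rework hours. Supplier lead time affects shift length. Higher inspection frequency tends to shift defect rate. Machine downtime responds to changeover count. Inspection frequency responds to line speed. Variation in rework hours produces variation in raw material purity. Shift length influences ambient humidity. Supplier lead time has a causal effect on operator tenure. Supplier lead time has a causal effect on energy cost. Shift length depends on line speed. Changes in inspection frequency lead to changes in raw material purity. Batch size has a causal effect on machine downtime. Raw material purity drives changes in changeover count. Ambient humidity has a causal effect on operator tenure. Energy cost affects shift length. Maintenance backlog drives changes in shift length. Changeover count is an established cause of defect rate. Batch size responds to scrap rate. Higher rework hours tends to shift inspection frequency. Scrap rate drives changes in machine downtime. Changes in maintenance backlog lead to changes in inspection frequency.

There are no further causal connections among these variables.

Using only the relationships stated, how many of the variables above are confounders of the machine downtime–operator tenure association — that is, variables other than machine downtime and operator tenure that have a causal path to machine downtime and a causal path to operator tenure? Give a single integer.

2

The common causes are: line speed (to machine downtime via line speed → inspection frequency → raw material purity → changeover count → machine downtime; to operator tenure via line speed → shift length → ambient humidity → operator tenure); maintenance backlog (to machine downtime via maintenance backlog → inspection frequency → raw material purity → changeover count → machine downtime; to operator tenure via maintenance backlog → shift length → ambient humidity → operator tenure).
Every other variable lacks a causal path to at least one of machine downtime and operator tenure.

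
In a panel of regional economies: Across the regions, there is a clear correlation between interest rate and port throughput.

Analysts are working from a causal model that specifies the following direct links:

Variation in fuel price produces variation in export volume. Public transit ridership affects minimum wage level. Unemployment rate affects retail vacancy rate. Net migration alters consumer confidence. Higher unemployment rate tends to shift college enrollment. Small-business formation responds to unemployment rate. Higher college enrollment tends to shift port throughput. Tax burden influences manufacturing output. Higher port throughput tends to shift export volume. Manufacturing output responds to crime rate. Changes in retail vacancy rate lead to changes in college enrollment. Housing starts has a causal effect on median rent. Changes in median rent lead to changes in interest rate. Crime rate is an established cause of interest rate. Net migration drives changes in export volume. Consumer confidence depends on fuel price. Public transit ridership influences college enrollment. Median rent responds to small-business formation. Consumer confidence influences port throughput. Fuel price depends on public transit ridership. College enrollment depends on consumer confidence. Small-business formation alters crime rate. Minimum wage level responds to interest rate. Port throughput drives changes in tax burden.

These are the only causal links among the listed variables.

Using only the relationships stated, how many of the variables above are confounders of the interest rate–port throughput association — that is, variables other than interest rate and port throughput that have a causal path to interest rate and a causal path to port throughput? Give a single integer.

The common causes are: unemployment rate (to interest rate via unemployment rate → small-business formation → crime rate → interest rate; to port throughput via unemployment rate → college enrollment → port throughput).
Every other variable lacks a causal path to at least one of interest rate and port throughput.

1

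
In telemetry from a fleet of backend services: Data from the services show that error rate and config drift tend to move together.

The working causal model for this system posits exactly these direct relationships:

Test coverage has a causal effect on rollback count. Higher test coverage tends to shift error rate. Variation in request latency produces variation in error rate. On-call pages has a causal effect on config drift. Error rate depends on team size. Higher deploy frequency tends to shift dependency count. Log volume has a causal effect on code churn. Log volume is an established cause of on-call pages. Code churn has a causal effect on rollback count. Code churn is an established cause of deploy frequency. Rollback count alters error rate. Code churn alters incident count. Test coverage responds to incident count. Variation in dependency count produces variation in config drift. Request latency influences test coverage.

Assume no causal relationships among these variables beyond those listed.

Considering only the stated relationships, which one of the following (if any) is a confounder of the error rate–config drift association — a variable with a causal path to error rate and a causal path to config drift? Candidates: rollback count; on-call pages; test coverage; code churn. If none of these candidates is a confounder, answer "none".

Code churn causes error rate (code churn → rollback count → error rate) and also causes config drift (code churn → deploy frequency → dependency count → config drift); it is a common cause of both.
Each of the other candidates lacks a causal path to at least one of error rate and config drift, so they do not confound the relationship.

code churn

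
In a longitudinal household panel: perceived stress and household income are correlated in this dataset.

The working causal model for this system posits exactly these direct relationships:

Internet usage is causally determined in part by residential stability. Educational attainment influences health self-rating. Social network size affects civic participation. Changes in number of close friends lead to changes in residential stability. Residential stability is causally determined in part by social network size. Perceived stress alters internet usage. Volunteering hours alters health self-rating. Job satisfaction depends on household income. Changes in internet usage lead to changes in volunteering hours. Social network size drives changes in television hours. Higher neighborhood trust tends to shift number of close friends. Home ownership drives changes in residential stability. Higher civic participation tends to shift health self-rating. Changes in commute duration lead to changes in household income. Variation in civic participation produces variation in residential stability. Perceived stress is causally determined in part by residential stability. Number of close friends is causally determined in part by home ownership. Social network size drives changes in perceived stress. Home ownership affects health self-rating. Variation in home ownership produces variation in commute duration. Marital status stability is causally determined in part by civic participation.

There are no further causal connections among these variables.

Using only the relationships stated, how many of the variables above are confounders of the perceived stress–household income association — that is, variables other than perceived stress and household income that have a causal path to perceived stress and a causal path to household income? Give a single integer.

The common causes are: home ownership (to perceived stress via home ownership → residential stability → perceived stress; to household income via home ownership → commute duration → household income).
Every other variable lacks a causal path to at least one of perceived stress and household income.

1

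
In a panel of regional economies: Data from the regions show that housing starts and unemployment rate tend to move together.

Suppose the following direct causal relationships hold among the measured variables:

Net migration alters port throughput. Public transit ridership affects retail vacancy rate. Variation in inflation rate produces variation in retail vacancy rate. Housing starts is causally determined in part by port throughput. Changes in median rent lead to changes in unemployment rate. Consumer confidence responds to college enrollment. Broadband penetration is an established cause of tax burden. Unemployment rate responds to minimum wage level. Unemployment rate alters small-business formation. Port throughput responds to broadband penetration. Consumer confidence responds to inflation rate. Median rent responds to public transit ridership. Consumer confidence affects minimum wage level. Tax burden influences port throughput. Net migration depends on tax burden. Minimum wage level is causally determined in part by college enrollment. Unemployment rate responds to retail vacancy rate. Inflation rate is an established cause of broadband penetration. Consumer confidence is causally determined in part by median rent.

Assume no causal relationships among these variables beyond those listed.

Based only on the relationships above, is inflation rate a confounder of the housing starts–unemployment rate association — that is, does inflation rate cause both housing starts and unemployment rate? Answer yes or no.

Inflation rate has a causal path to housing starts (inflation rate → broadband penetration → port throughput → housing starts) and to unemployment rate (inflation rate → retail vacancy rate → unemployment rate), so it is a common cause of both — a confounder.

yes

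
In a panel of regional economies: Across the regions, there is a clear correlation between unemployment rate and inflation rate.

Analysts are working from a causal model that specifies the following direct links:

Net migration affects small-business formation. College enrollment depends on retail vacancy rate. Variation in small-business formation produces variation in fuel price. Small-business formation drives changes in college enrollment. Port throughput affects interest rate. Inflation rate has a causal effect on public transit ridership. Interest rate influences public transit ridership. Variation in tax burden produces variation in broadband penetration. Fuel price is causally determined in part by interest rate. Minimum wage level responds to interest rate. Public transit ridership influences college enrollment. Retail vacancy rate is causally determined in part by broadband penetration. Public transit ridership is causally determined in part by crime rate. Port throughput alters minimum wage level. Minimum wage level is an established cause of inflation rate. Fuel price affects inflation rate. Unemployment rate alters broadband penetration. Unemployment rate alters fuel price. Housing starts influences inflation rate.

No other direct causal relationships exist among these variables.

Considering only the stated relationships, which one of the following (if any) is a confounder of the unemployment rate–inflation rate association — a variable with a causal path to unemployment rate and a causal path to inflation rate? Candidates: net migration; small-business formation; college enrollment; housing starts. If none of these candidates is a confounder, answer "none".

none

None of the listed candidates has causal paths to both unemployment rate and inflation rate in the stated relationships, so none is a common cause.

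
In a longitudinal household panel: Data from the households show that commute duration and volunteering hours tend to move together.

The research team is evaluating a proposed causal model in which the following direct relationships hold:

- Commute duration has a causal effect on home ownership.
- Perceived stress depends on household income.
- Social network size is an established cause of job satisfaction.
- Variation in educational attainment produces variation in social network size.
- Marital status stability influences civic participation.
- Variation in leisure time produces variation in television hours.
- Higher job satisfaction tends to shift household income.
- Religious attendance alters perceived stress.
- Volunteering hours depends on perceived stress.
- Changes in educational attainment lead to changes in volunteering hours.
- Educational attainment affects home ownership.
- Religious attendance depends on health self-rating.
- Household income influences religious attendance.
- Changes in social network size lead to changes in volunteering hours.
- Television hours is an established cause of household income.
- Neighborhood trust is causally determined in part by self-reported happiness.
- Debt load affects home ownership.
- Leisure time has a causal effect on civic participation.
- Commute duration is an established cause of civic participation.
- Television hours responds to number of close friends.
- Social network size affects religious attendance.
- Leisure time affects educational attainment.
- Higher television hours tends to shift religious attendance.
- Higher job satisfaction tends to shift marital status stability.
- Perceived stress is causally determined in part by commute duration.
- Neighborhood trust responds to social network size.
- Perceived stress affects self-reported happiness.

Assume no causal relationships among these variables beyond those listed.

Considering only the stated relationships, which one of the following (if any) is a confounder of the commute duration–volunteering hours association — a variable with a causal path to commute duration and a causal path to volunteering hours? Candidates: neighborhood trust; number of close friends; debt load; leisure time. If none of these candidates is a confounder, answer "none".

none

None of the listed candidates has causal paths to both commute duration and volunteering hours in the stated relationships, so none is a common cause.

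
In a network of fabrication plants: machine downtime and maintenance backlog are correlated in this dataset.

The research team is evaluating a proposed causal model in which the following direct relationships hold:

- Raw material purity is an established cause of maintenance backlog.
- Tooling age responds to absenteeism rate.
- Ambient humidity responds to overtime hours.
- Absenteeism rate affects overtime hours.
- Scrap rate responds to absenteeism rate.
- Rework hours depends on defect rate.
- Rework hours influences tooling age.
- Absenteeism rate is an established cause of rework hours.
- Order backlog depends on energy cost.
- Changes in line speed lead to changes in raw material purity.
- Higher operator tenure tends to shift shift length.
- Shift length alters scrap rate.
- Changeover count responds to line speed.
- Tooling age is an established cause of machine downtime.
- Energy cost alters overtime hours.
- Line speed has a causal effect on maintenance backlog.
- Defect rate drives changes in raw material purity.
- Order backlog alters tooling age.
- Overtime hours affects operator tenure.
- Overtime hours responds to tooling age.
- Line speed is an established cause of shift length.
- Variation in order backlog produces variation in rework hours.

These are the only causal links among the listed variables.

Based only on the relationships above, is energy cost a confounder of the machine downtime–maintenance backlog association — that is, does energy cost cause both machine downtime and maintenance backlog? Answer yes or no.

Energy cost has no stated causal path to maintenance backlog. A confounder must cause both variables, so energy cost does not qualify.

no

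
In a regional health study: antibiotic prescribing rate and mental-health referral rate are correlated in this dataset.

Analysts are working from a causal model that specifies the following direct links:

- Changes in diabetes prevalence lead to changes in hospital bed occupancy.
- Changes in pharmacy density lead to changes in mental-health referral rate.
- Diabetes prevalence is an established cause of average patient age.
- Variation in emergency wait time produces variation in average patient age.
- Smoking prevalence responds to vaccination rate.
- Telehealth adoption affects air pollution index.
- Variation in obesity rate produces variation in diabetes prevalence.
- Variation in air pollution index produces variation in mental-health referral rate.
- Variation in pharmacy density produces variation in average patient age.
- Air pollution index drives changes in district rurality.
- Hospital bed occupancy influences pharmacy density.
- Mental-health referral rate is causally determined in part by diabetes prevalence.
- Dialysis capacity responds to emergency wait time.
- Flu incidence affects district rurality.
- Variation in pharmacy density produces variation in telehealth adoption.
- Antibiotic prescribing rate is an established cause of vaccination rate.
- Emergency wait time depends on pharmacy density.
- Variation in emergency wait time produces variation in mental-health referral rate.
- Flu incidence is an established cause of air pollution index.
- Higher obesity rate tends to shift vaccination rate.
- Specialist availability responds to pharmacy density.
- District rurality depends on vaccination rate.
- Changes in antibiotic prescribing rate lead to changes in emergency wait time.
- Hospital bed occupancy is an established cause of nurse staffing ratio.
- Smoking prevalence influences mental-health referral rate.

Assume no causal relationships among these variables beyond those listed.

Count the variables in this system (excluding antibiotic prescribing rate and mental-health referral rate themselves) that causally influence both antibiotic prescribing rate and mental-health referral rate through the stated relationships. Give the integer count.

No listed variable has a causal path to both antibiotic prescribing rate and mental-health referral rate, so there are no common causes.

0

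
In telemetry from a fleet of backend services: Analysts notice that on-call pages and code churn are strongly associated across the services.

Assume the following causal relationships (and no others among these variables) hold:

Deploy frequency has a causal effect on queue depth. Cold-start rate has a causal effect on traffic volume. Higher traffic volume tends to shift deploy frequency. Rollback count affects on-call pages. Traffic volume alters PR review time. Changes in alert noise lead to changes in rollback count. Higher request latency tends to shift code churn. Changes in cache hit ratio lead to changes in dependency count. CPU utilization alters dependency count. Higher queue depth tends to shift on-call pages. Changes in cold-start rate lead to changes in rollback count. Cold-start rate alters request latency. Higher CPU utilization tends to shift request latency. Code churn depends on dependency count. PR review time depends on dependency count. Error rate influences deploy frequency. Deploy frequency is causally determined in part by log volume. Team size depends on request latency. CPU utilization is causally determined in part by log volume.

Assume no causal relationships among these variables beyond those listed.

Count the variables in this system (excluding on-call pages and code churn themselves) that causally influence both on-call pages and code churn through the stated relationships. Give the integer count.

The common causes are: cold-start rate (to on-call pages via cold-start rate → rollback count → on-call pages; to code churn via cold-start rate → request latency → code churn); log volume (to on-call pages via log volume → deploy frequency → queue depth → on-call pages; to code churn via log volume → CPU utilization → dependency count → code churn).
Every other variable lacks a causal path to at least one of on-call pages and code churn.

2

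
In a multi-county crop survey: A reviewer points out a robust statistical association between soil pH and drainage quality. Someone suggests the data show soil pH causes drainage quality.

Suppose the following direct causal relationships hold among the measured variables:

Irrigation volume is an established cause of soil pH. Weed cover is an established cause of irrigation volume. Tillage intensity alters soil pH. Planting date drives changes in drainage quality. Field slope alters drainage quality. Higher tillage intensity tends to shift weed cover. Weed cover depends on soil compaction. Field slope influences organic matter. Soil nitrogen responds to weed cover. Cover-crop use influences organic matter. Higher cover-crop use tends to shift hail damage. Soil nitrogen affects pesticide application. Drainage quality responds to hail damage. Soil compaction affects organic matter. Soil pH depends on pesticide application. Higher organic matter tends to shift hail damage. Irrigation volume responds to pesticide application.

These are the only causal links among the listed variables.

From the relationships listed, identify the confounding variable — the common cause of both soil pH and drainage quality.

Soil compaction has a causal path to soil pH (soil compaction → weed cover → irrigation volume → soil pH) and a separate causal path to drainage quality (soil compaction → organic matter → hail damage → drainage quality), so it is a common cause of both.
No stated relationship gives soil pH a causal route to drainage quality, so the correlation is explained by the shared upstream cause rather than a direct effect.

soil compaction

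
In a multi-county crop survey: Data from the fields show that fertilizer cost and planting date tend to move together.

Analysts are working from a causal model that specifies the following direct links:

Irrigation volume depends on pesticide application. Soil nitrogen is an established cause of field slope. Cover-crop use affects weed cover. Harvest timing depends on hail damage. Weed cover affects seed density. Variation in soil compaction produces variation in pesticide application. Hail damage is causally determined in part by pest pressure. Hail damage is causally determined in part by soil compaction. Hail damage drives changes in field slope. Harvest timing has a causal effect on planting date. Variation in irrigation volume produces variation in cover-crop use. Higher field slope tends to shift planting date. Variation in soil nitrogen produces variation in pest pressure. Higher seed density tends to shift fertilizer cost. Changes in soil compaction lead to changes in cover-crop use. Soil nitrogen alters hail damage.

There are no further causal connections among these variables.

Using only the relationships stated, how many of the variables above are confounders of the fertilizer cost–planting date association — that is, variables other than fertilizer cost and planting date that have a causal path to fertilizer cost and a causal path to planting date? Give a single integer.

1

The common causes are: soil compaction (to fertilizer cost via soil compaction → cover-crop use → weed cover → seed density → fertilizer cost; to planting date via soil compaction → hail damage → field slope → planting date).
Every other variable lacks a causal path to at least one of fertilizer cost and planting date.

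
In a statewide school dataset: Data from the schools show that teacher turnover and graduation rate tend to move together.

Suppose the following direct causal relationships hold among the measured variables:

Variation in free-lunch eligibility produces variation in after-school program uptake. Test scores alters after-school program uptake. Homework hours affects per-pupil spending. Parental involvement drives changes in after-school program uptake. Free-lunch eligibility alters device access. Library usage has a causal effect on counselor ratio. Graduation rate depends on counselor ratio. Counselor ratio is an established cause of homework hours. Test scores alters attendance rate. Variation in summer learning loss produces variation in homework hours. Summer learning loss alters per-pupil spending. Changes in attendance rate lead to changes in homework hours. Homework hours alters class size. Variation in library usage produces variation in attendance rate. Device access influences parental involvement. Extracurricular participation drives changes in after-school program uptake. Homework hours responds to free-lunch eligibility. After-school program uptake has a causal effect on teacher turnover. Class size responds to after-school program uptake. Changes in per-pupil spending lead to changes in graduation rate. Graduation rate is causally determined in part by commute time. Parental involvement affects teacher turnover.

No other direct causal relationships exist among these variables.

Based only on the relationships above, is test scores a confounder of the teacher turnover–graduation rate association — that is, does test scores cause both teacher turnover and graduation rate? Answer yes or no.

yes

Test scores has a causal path to teacher turnover (test scores → after-school program uptake → teacher turnover) and to graduation rate (test scores → attendance rate → homework hours → per-pupil spending → graduation rate), so it is a common cause of both — a confounder.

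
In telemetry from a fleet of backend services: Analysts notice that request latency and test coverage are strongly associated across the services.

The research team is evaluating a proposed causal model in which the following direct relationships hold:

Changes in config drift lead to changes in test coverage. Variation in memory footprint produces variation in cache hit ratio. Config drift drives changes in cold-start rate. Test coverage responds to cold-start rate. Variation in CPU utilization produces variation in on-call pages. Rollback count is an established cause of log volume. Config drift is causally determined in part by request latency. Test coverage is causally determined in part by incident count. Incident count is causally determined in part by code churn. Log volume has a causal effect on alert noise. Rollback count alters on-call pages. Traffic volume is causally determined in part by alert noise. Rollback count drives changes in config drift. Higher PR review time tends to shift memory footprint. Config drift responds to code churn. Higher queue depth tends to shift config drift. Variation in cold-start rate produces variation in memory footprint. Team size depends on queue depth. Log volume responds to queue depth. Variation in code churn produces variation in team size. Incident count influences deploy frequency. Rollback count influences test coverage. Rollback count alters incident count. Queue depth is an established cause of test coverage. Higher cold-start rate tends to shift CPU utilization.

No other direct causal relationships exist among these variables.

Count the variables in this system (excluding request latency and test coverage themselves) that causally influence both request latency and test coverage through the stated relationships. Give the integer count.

No listed variable has a causal path to both request latency and test coverage, so there are no common causes.

0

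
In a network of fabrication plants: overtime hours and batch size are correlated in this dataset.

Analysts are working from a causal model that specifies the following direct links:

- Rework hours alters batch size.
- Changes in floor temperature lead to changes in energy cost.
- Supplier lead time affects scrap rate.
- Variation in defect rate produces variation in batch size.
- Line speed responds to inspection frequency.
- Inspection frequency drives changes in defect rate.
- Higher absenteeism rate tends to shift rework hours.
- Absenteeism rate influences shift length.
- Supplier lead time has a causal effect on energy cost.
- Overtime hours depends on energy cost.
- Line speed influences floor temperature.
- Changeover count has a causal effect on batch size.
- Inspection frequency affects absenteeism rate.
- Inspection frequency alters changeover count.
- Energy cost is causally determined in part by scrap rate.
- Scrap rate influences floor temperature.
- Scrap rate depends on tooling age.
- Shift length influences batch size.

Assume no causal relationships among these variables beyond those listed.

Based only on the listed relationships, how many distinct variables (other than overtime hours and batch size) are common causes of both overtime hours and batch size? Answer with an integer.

1

The common causes are: inspection frequency (to overtime hours via inspection frequency → line speed → floor temperature → energy cost → overtime hours; to batch size via inspection frequency → defect rate → batch size).
Every other variable lacks a causal path to at least one of overtime hours and batch size.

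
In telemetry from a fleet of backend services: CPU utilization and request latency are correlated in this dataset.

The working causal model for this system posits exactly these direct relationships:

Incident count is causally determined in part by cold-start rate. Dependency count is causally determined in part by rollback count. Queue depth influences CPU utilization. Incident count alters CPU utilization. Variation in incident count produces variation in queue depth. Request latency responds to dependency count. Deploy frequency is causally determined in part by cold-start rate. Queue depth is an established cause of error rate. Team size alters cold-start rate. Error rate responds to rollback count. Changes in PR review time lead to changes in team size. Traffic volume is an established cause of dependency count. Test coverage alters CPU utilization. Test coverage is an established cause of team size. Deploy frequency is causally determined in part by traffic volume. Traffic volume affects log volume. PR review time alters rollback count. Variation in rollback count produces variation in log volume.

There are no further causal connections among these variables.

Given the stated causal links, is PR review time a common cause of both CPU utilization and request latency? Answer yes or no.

yes

PR review time has a causal path to CPU utilization (PR review time → team size → cold-start rate → incident count → CPU utilization) and to request latency (PR review time → rollback count → dependency count → request latency), so it is a common cause of both — a confounder.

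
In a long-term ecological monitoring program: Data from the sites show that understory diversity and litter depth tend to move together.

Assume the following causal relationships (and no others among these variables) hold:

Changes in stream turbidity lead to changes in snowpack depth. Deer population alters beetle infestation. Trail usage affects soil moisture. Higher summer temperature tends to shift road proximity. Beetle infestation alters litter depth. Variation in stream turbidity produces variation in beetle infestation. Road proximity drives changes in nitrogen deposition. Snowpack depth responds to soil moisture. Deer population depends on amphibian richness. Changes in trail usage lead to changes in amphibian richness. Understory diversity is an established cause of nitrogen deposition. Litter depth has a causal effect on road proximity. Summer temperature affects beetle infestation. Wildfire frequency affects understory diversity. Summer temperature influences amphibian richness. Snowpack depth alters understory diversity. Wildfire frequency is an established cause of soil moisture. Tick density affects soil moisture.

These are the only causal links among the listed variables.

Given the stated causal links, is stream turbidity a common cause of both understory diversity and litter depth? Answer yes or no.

yes

Stream turbidity has a causal path to understory diversity (stream turbidity → snowpack depth → understory diversity) and to litter depth (stream turbidity → beetle infestation → litter depth), so it is a common cause of both — a confounder.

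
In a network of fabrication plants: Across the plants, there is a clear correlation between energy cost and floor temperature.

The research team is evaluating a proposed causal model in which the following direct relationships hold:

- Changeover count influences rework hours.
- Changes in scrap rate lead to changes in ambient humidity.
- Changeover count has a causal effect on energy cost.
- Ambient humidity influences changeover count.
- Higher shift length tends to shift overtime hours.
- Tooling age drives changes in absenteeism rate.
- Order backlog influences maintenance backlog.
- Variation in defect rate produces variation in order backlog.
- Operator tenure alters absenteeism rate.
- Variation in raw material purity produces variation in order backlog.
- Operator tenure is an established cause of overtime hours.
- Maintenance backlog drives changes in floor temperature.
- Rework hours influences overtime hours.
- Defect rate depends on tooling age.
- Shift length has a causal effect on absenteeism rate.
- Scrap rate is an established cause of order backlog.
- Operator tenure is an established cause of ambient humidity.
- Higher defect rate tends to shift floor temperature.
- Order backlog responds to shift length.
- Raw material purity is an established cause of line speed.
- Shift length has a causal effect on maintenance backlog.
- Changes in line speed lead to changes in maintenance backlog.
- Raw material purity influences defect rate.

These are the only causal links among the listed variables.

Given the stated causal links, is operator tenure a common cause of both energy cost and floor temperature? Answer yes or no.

Operator tenure has no stated causal path to floor temperature. A confounder must cause both variables, so operator tenure does not qualify.

no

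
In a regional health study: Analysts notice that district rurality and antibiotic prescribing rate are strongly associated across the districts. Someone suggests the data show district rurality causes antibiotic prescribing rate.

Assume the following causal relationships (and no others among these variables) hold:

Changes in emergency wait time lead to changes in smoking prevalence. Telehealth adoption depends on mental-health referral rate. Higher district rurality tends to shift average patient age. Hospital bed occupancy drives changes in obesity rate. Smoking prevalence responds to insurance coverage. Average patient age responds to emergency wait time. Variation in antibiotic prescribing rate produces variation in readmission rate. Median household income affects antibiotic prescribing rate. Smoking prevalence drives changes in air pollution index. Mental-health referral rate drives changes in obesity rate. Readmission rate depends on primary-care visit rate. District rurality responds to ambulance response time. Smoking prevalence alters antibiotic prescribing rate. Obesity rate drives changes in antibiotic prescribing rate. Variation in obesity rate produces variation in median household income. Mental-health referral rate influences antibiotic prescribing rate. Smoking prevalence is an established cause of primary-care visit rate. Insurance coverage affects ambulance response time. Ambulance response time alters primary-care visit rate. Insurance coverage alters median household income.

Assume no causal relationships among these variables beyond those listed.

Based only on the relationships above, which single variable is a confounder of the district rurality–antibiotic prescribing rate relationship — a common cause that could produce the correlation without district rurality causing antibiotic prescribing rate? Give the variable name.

insurance coverage

Insurance coverage has a causal path to district rurality (insurance coverage → ambulance response time → district rurality) and a separate causal path to antibiotic prescribing rate (insurance coverage → smoking prevalence → antibiotic prescribing rate), so it is a common cause of both.
No stated relationship gives district rurality a causal route to antibiotic prescribing rate, so the correlation is explained by the shared upstream cause rather than a direct effect.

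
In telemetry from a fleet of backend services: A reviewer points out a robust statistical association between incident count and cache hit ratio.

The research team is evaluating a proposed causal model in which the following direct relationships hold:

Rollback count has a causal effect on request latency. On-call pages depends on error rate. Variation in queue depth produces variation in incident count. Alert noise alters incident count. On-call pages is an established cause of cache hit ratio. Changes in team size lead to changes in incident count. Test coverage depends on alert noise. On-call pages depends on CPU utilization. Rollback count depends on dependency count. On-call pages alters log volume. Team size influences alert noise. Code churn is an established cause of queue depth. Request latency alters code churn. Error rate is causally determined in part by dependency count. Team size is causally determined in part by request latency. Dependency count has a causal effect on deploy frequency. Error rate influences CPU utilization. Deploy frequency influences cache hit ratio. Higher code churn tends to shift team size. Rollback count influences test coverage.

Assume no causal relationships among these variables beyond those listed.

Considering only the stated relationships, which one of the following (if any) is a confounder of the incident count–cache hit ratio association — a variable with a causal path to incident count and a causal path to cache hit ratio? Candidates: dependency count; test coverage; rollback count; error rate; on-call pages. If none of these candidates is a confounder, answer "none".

dependency count

Dependency count causes incident count (dependency count → rollback count → request latency → team size → incident count) and also causes cache hit ratio (dependency count → deploy frequency → cache hit ratio); it is a common cause of both.
Each of the other candidates lacks a causal path to at least one of incident count and cache hit ratio, so they do not confound the relationship.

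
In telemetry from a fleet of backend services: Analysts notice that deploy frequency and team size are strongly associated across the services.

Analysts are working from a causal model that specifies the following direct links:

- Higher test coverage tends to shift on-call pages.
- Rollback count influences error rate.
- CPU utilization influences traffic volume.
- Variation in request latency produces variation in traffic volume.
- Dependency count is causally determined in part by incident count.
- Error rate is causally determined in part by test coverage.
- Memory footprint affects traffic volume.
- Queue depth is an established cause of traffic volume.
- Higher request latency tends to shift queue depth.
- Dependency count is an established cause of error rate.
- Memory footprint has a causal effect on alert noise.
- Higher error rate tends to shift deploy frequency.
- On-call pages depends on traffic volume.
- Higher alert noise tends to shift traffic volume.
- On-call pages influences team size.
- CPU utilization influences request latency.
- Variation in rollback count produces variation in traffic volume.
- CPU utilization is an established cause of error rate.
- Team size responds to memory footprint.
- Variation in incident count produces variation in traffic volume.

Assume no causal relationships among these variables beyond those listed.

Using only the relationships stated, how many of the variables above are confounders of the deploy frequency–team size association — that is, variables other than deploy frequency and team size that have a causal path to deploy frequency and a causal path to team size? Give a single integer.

The common causes are: CPU utilization (to deploy frequency via CPU utilization → error rate → deploy frequency; to team size via CPU utilization → traffic volume → on-call pages → team size); incident count (to deploy frequency via incident count → dependency count → error rate → deploy frequency; to team size via incident count → traffic volume → on-call pages → team size); rollback count (to deploy frequency via rollback count → error rate → deploy frequency; to team size via rollback count → traffic volume → on-call pages → team size); test coverage (to deploy frequency via test coverage → error rate → deploy frequency; to team size via test coverage → on-call pages → team size).
Every other variable lacks a causal path to at least one of deploy frequency and team size.

4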